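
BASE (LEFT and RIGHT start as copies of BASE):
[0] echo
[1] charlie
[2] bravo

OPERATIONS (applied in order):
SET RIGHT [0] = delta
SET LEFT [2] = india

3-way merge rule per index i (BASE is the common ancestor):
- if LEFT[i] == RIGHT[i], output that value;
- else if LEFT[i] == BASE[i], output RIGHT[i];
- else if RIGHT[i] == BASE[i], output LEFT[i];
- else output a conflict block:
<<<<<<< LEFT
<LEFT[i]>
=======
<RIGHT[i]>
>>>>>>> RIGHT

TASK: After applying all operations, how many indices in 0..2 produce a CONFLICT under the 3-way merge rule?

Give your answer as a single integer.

Answer: 0

Derivation:
Final LEFT:  [echo, charlie, india]
Final RIGHT: [delta, charlie, bravo]
i=0: L=echo=BASE, R=delta -> take RIGHT -> delta
i=1: L=charlie R=charlie -> agree -> charlie
i=2: L=india, R=bravo=BASE -> take LEFT -> india
Conflict count: 0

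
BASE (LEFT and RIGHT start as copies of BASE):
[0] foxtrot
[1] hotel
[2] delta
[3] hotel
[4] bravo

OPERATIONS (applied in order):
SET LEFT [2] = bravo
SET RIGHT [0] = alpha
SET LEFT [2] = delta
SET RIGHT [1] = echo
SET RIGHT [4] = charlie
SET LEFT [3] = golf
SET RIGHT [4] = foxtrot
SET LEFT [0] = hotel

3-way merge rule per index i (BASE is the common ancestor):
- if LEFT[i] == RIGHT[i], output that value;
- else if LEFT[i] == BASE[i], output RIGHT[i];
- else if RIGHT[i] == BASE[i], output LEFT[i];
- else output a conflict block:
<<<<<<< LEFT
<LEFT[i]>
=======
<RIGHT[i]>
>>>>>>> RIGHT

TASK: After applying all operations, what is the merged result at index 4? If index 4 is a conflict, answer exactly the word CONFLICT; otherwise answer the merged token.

Final LEFT:  [hotel, hotel, delta, golf, bravo]
Final RIGHT: [alpha, echo, delta, hotel, foxtrot]
i=0: BASE=foxtrot L=hotel R=alpha all differ -> CONFLICT
i=1: L=hotel=BASE, R=echo -> take RIGHT -> echo
i=2: L=delta R=delta -> agree -> delta
i=3: L=golf, R=hotel=BASE -> take LEFT -> golf
i=4: L=bravo=BASE, R=foxtrot -> take RIGHT -> foxtrot
Index 4 -> foxtrot

Answer: foxtrot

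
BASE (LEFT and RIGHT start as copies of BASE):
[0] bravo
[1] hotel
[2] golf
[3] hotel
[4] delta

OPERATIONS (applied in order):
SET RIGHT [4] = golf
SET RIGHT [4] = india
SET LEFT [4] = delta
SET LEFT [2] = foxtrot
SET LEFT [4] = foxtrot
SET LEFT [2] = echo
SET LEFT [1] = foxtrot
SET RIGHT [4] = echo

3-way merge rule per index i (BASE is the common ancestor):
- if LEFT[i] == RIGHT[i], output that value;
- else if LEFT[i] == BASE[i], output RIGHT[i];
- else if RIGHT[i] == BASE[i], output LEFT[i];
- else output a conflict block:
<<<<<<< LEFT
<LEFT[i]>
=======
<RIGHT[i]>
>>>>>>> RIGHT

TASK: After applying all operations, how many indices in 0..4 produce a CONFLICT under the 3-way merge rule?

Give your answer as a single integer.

Final LEFT:  [bravo, foxtrot, echo, hotel, foxtrot]
Final RIGHT: [bravo, hotel, golf, hotel, echo]
i=0: L=bravo R=bravo -> agree -> bravo
i=1: L=foxtrot, R=hotel=BASE -> take LEFT -> foxtrot
i=2: L=echo, R=golf=BASE -> take LEFT -> echo
i=3: L=hotel R=hotel -> agree -> hotel
i=4: BASE=delta L=foxtrot R=echo all differ -> CONFLICT
Conflict count: 1

Answer: 1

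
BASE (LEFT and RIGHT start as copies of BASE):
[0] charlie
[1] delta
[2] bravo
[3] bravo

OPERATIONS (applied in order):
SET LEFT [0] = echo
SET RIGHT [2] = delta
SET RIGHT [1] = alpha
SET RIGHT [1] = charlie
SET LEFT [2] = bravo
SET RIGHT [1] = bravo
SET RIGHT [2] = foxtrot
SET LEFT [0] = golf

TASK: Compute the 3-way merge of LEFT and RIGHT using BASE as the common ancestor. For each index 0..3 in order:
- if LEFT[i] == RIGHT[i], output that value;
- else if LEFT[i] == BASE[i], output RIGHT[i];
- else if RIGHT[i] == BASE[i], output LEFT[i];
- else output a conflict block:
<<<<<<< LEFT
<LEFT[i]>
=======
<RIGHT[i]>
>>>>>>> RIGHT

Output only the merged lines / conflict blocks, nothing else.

Answer: golf
bravo
foxtrot
bravo

Derivation:
Final LEFT:  [golf, delta, bravo, bravo]
Final RIGHT: [charlie, bravo, foxtrot, bravo]
i=0: L=golf, R=charlie=BASE -> take LEFT -> golf
i=1: L=delta=BASE, R=bravo -> take RIGHT -> bravo
i=2: L=bravo=BASE, R=foxtrot -> take RIGHT -> foxtrot
i=3: L=bravo R=bravo -> agree -> bravo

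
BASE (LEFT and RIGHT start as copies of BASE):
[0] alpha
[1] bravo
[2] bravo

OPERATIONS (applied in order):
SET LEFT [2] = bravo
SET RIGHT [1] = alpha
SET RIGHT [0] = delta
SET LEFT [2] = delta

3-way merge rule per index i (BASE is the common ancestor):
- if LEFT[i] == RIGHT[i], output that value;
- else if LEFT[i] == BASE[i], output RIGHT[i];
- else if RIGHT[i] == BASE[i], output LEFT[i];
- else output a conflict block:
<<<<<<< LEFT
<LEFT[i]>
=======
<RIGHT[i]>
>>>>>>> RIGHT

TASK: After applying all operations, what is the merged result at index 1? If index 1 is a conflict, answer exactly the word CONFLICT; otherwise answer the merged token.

Answer: alpha

Derivation:
Final LEFT:  [alpha, bravo, delta]
Final RIGHT: [delta, alpha, bravo]
i=0: L=alpha=BASE, R=delta -> take RIGHT -> delta
i=1: L=bravo=BASE, R=alpha -> take RIGHT -> alpha
i=2: L=delta, R=bravo=BASE -> take LEFT -> delta
Index 1 -> alpha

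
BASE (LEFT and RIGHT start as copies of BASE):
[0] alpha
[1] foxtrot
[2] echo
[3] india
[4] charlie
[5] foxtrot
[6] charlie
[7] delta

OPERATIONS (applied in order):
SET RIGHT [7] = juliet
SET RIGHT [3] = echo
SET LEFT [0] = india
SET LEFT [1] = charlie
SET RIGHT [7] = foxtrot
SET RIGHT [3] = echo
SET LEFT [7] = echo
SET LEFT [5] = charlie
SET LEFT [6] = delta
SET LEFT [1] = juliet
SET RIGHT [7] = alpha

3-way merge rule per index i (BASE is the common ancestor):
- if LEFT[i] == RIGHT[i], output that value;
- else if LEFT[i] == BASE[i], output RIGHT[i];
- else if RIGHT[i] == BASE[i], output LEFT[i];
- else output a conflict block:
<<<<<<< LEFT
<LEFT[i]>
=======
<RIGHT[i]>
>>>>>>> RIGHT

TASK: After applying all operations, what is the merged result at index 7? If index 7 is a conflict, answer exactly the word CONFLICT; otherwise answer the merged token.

Final LEFT:  [india, juliet, echo, india, charlie, charlie, delta, echo]
Final RIGHT: [alpha, foxtrot, echo, echo, charlie, foxtrot, charlie, alpha]
i=0: L=india, R=alpha=BASE -> take LEFT -> india
i=1: L=juliet, R=foxtrot=BASE -> take LEFT -> juliet
i=2: L=echo R=echo -> agree -> echo
i=3: L=india=BASE, R=echo -> take RIGHT -> echo
i=4: L=charlie R=charlie -> agree -> charlie
i=5: L=charlie, R=foxtrot=BASE -> take LEFT -> charlie
i=6: L=delta, R=charlie=BASE -> take LEFT -> delta
i=7: BASE=delta L=echo R=alpha all differ -> CONFLICT
Index 7 -> CONFLICT

Answer: CONFLICT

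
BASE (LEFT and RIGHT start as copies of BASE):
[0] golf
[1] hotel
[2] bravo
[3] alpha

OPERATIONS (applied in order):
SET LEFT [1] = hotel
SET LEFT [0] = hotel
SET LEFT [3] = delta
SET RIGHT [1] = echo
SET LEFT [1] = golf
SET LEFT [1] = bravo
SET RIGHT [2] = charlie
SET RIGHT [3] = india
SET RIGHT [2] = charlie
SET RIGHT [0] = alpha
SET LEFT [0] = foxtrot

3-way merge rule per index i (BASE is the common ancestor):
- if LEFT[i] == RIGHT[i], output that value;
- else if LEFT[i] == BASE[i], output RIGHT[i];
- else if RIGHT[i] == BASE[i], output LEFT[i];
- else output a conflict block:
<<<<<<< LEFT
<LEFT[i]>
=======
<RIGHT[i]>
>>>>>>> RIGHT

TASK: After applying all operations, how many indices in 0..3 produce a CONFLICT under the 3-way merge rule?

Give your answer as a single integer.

Final LEFT:  [foxtrot, bravo, bravo, delta]
Final RIGHT: [alpha, echo, charlie, india]
i=0: BASE=golf L=foxtrot R=alpha all differ -> CONFLICT
i=1: BASE=hotel L=bravo R=echo all differ -> CONFLICT
i=2: L=bravo=BASE, R=charlie -> take RIGHT -> charlie
i=3: BASE=alpha L=delta R=india all differ -> CONFLICT
Conflict count: 3

Answer: 3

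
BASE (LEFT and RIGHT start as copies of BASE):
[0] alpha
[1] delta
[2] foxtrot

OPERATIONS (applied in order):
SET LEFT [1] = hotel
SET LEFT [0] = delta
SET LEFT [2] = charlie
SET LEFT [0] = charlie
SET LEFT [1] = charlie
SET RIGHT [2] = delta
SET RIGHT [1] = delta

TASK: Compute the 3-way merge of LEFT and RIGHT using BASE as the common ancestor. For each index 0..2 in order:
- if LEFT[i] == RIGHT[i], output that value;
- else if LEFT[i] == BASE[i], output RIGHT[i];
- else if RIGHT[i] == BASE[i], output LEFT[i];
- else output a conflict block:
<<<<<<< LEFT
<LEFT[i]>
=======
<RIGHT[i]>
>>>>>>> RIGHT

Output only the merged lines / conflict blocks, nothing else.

Answer: charlie
charlie
<<<<<<< LEFT
charlie
=======
delta
>>>>>>> RIGHT

Derivation:
Final LEFT:  [charlie, charlie, charlie]
Final RIGHT: [alpha, delta, delta]
i=0: L=charlie, R=alpha=BASE -> take LEFT -> charlie
i=1: L=charlie, R=delta=BASE -> take LEFT -> charlie
i=2: BASE=foxtrot L=charlie R=delta all differ -> CONFLICT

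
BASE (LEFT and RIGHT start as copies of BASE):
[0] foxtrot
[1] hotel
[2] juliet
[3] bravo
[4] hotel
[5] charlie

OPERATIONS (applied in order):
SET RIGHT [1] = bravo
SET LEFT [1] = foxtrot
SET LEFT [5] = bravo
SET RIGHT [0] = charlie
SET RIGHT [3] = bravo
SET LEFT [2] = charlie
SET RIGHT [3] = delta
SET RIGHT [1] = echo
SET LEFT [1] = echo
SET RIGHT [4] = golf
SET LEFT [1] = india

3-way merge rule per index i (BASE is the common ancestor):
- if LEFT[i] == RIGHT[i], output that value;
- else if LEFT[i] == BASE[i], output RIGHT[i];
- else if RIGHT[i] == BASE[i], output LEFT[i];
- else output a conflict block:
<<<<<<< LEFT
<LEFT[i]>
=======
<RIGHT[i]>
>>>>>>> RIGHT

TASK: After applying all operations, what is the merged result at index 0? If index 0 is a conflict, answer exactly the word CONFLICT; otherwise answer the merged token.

Final LEFT:  [foxtrot, india, charlie, bravo, hotel, bravo]
Final RIGHT: [charlie, echo, juliet, delta, golf, charlie]
i=0: L=foxtrot=BASE, R=charlie -> take RIGHT -> charlie
i=1: BASE=hotel L=india R=echo all differ -> CONFLICT
i=2: L=charlie, R=juliet=BASE -> take LEFT -> charlie
i=3: L=bravo=BASE, R=delta -> take RIGHT -> delta
i=4: L=hotel=BASE, R=golf -> take RIGHT -> golf
i=5: L=bravo, R=charlie=BASE -> take LEFT -> bravo
Index 0 -> charlie

Answer: charlie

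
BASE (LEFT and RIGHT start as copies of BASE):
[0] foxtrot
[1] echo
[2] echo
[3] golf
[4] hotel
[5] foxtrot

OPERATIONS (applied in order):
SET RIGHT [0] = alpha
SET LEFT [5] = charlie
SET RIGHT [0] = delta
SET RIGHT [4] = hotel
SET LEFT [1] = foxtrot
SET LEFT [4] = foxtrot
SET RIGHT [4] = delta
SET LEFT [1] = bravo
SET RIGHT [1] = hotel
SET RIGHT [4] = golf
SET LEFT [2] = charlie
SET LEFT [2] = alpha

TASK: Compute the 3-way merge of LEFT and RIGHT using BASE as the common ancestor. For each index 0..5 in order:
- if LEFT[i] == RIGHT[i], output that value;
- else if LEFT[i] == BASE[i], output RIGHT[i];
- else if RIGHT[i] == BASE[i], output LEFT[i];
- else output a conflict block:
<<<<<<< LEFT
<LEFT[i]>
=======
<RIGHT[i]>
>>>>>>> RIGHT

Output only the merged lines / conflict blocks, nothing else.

Answer: delta
<<<<<<< LEFT
bravo
=======
hotel
>>>>>>> RIGHT
alpha
golf
<<<<<<< LEFT
foxtrot
=======
golf
>>>>>>> RIGHT
charlie

Derivation:
Final LEFT:  [foxtrot, bravo, alpha, golf, foxtrot, charlie]
Final RIGHT: [delta, hotel, echo, golf, golf, foxtrot]
i=0: L=foxtrot=BASE, R=delta -> take RIGHT -> delta
i=1: BASE=echo L=bravo R=hotel all differ -> CONFLICT
i=2: L=alpha, R=echo=BASE -> take LEFT -> alpha
i=3: L=golf R=golf -> agree -> golf
i=4: BASE=hotel L=foxtrot R=golf all differ -> CONFLICT
i=5: L=charlie, R=foxtrot=BASE -> take LEFT -> charlie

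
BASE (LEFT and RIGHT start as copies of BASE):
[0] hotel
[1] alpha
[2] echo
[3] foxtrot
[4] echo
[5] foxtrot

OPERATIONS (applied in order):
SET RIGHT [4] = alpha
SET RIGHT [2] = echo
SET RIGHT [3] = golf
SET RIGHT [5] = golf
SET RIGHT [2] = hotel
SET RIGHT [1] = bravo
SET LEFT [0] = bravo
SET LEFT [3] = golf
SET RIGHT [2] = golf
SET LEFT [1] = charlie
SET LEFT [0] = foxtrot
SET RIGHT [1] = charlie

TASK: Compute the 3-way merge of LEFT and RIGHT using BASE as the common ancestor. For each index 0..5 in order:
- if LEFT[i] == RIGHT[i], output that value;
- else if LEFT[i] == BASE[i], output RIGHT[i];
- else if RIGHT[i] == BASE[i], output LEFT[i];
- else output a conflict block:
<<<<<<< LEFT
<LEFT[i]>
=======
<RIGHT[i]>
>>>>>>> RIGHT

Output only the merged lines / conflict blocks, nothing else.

Final LEFT:  [foxtrot, charlie, echo, golf, echo, foxtrot]
Final RIGHT: [hotel, charlie, golf, golf, alpha, golf]
i=0: L=foxtrot, R=hotel=BASE -> take LEFT -> foxtrot
i=1: L=charlie R=charlie -> agree -> charlie
i=2: L=echo=BASE, R=golf -> take RIGHT -> golf
i=3: L=golf R=golf -> agree -> golf
i=4: L=echo=BASE, R=alpha -> take RIGHT -> alpha
i=5: L=foxtrot=BASE, R=golf -> take RIGHT -> golf

Answer: foxtrot
charlie
golf
golf
alpha
golf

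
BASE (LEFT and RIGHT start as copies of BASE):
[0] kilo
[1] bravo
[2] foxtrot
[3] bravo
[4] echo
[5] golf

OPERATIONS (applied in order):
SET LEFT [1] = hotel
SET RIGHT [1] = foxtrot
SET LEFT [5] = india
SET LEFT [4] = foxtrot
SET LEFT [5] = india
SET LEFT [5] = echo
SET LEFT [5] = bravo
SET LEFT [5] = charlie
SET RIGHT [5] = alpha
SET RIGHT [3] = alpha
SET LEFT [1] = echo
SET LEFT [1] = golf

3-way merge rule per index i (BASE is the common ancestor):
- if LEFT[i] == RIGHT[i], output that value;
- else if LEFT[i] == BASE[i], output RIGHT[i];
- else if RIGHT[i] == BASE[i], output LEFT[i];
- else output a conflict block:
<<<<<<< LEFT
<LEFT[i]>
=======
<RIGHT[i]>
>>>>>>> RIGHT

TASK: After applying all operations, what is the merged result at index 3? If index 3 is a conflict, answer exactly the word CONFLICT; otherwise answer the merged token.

Answer: alpha

Derivation:
Final LEFT:  [kilo, golf, foxtrot, bravo, foxtrot, charlie]
Final RIGHT: [kilo, foxtrot, foxtrot, alpha, echo, alpha]
i=0: L=kilo R=kilo -> agree -> kilo
i=1: BASE=bravo L=golf R=foxtrot all differ -> CONFLICT
i=2: L=foxtrot R=foxtrot -> agree -> foxtrot
i=3: L=bravo=BASE, R=alpha -> take RIGHT -> alpha
i=4: L=foxtrot, R=echo=BASE -> take LEFT -> foxtrot
i=5: BASE=golf L=charlie R=alpha all differ -> CONFLICT
Index 3 -> alpha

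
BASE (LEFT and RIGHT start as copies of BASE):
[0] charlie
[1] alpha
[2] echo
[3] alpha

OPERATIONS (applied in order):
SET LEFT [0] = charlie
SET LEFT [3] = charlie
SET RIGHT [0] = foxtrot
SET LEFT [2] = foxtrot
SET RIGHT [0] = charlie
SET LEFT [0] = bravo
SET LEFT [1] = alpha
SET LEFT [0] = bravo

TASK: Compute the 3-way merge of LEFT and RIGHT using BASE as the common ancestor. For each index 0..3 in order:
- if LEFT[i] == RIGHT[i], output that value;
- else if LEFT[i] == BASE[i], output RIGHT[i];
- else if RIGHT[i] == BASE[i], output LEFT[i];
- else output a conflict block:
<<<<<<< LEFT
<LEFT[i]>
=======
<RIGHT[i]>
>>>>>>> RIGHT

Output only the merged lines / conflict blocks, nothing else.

Answer: bravo
alpha
foxtrot
charlie

Derivation:
Final LEFT:  [bravo, alpha, foxtrot, charlie]
Final RIGHT: [charlie, alpha, echo, alpha]
i=0: L=bravo, R=charlie=BASE -> take LEFT -> bravo
i=1: L=alpha R=alpha -> agree -> alpha
i=2: L=foxtrot, R=echo=BASE -> take LEFT -> foxtrot
i=3: L=charlie, R=alpha=BASE -> take LEFT -> charlie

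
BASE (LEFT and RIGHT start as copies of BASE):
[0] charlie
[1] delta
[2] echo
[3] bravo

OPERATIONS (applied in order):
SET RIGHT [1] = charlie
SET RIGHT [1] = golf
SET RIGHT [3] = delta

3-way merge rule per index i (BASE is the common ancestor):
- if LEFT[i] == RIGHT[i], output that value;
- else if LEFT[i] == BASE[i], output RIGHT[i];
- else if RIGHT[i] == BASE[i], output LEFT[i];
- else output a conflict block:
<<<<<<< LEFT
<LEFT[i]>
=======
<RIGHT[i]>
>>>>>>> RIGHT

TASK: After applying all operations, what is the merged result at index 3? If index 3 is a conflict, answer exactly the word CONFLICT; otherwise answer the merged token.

Final LEFT:  [charlie, delta, echo, bravo]
Final RIGHT: [charlie, golf, echo, delta]
i=0: L=charlie R=charlie -> agree -> charlie
i=1: L=delta=BASE, R=golf -> take RIGHT -> golf
i=2: L=echo R=echo -> agree -> echo
i=3: L=bravo=BASE, R=delta -> take RIGHT -> delta
Index 3 -> delta

Answer: delta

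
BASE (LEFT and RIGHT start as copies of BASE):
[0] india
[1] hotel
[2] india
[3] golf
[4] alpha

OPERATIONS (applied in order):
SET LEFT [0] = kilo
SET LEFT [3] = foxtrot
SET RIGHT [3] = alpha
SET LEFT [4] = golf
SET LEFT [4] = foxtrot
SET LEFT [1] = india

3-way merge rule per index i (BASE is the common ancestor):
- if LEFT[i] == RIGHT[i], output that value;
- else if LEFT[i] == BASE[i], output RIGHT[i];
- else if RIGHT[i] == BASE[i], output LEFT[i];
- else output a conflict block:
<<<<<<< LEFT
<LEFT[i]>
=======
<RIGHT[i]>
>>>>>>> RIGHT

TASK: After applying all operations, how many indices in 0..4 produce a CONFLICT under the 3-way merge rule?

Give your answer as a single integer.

Answer: 1

Derivation:
Final LEFT:  [kilo, india, india, foxtrot, foxtrot]
Final RIGHT: [india, hotel, india, alpha, alpha]
i=0: L=kilo, R=india=BASE -> take LEFT -> kilo
i=1: L=india, R=hotel=BASE -> take LEFT -> india
i=2: L=india R=india -> agree -> india
i=3: BASE=golf L=foxtrot R=alpha all differ -> CONFLICT
i=4: L=foxtrot, R=alpha=BASE -> take LEFT -> foxtrot
Conflict count: 1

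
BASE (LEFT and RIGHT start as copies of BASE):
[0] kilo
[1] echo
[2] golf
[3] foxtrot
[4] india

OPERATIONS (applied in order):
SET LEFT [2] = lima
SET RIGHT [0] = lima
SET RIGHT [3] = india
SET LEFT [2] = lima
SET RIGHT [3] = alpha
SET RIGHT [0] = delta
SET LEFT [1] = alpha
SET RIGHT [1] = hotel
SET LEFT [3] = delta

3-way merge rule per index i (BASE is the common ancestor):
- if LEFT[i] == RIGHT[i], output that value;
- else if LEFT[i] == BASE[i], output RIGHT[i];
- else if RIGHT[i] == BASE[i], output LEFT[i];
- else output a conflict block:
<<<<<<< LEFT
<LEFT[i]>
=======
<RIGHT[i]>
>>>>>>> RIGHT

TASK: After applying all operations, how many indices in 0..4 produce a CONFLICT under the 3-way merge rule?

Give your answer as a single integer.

Answer: 2

Derivation:
Final LEFT:  [kilo, alpha, lima, delta, india]
Final RIGHT: [delta, hotel, golf, alpha, india]
i=0: L=kilo=BASE, R=delta -> take RIGHT -> delta
i=1: BASE=echo L=alpha R=hotel all differ -> CONFLICT
i=2: L=lima, R=golf=BASE -> take LEFT -> lima
i=3: BASE=foxtrot L=delta R=alpha all differ -> CONFLICT
i=4: L=india R=india -> agree -> india
Conflict count: 2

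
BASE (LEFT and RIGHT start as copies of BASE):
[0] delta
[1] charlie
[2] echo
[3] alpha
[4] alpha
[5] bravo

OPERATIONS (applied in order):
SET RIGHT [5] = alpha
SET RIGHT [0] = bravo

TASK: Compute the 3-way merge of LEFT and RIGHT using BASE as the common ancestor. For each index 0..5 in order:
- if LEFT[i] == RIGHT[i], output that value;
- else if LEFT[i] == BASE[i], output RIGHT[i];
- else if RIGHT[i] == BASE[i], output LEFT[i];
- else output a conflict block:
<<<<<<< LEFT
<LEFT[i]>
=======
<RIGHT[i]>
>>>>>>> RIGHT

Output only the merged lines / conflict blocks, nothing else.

Final LEFT:  [delta, charlie, echo, alpha, alpha, bravo]
Final RIGHT: [bravo, charlie, echo, alpha, alpha, alpha]
i=0: L=delta=BASE, R=bravo -> take RIGHT -> bravo
i=1: L=charlie R=charlie -> agree -> charlie
i=2: L=echo R=echo -> agree -> echo
i=3: L=alpha R=alpha -> agree -> alpha
i=4: L=alpha R=alpha -> agree -> alpha
i=5: L=bravo=BASE, R=alpha -> take RIGHT -> alpha

Answer: bravo
charlie
echo
alpha
alpha
alpha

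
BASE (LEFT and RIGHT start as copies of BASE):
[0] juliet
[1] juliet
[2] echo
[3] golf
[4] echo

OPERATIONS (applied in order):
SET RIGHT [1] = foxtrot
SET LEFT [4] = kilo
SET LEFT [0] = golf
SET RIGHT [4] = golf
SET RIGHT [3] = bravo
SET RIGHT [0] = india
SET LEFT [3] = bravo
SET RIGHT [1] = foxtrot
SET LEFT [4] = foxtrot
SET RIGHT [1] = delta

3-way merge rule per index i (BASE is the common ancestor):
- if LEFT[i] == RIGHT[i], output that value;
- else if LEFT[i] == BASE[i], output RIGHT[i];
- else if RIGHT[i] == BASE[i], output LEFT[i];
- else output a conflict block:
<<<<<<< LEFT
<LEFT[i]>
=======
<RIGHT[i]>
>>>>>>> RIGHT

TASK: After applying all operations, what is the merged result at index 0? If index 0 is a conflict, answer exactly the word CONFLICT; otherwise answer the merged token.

Final LEFT:  [golf, juliet, echo, bravo, foxtrot]
Final RIGHT: [india, delta, echo, bravo, golf]
i=0: BASE=juliet L=golf R=india all differ -> CONFLICT
i=1: L=juliet=BASE, R=delta -> take RIGHT -> delta
i=2: L=echo R=echo -> agree -> echo
i=3: L=bravo R=bravo -> agree -> bravo
i=4: BASE=echo L=foxtrot R=golf all differ -> CONFLICT
Index 0 -> CONFLICT

Answer: CONFLICT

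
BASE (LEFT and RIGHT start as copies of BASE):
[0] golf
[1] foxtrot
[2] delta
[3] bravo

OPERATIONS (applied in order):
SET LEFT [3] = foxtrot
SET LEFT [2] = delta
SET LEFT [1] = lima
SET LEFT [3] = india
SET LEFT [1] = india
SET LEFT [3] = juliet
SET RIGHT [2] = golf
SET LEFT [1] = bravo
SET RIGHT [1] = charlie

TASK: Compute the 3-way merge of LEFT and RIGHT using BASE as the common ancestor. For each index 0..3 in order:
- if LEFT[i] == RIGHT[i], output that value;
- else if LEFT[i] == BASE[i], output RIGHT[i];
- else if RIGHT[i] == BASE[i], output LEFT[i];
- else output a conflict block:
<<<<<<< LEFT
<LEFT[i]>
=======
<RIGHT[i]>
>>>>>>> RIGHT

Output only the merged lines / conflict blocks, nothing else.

Answer: golf
<<<<<<< LEFT
bravo
=======
charlie
>>>>>>> RIGHT
golf
juliet

Derivation:
Final LEFT:  [golf, bravo, delta, juliet]
Final RIGHT: [golf, charlie, golf, bravo]
i=0: L=golf R=golf -> agree -> golf
i=1: BASE=foxtrot L=bravo R=charlie all differ -> CONFLICT
i=2: L=delta=BASE, R=golf -> take RIGHT -> golf
i=3: L=juliet, R=bravo=BASE -> take LEFT -> juliet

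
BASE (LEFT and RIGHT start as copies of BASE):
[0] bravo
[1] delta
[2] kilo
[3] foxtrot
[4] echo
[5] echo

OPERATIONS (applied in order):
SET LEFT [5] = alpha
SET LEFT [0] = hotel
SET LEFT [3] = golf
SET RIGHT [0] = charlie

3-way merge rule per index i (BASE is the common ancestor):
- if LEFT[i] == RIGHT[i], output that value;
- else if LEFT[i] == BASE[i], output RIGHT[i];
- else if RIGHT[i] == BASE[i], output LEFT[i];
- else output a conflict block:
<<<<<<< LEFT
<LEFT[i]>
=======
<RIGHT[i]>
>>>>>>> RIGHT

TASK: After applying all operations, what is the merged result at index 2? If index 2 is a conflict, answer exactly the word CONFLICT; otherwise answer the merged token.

Final LEFT:  [hotel, delta, kilo, golf, echo, alpha]
Final RIGHT: [charlie, delta, kilo, foxtrot, echo, echo]
i=0: BASE=bravo L=hotel R=charlie all differ -> CONFLICT
i=1: L=delta R=delta -> agree -> delta
i=2: L=kilo R=kilo -> agree -> kilo
i=3: L=golf, R=foxtrot=BASE -> take LEFT -> golf
i=4: L=echo R=echo -> agree -> echo
i=5: L=alpha, R=echo=BASE -> take LEFT -> alpha
Index 2 -> kilo

Answer: kilo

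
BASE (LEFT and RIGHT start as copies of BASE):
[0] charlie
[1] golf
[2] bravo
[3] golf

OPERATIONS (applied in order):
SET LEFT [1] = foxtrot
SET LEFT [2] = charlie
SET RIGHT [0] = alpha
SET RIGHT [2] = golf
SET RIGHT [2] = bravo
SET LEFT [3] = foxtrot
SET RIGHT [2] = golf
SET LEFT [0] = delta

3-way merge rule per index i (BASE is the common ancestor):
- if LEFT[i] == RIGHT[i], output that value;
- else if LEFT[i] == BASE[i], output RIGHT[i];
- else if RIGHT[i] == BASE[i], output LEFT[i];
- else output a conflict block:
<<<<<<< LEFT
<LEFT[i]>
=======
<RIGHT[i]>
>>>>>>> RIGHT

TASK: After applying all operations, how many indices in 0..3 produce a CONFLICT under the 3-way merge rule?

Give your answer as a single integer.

Answer: 2

Derivation:
Final LEFT:  [delta, foxtrot, charlie, foxtrot]
Final RIGHT: [alpha, golf, golf, golf]
i=0: BASE=charlie L=delta R=alpha all differ -> CONFLICT
i=1: L=foxtrot, R=golf=BASE -> take LEFT -> foxtrot
i=2: BASE=bravo L=charlie R=golf all differ -> CONFLICT
i=3: L=foxtrot, R=golf=BASE -> take LEFT -> foxtrot
Conflict count: 2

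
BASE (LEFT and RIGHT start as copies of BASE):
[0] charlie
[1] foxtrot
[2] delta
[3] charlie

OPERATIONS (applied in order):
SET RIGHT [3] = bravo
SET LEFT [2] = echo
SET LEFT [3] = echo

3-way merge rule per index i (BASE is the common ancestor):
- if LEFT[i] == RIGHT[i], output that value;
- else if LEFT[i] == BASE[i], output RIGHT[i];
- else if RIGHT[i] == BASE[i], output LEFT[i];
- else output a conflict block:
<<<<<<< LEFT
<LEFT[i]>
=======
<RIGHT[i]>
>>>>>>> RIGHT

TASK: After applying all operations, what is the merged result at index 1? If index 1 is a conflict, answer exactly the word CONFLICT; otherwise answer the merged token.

Answer: foxtrot

Derivation:
Final LEFT:  [charlie, foxtrot, echo, echo]
Final RIGHT: [charlie, foxtrot, delta, bravo]
i=0: L=charlie R=charlie -> agree -> charlie
i=1: L=foxtrot R=foxtrot -> agree -> foxtrot
i=2: L=echo, R=delta=BASE -> take LEFT -> echo
i=3: BASE=charlie L=echo R=bravo all differ -> CONFLICT
Index 1 -> foxtrot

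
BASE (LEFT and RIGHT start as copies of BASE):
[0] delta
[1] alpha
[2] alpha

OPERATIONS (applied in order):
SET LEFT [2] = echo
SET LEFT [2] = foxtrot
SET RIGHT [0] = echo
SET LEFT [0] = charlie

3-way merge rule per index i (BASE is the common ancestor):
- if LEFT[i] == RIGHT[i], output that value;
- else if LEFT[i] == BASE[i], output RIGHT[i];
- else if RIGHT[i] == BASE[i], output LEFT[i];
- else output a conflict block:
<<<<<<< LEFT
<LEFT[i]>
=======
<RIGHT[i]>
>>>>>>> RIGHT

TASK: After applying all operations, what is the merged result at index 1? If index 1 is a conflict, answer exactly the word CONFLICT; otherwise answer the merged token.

Final LEFT:  [charlie, alpha, foxtrot]
Final RIGHT: [echo, alpha, alpha]
i=0: BASE=delta L=charlie R=echo all differ -> CONFLICT
i=1: L=alpha R=alpha -> agree -> alpha
i=2: L=foxtrot, R=alpha=BASE -> take LEFT -> foxtrot
Index 1 -> alpha

Answer: alpha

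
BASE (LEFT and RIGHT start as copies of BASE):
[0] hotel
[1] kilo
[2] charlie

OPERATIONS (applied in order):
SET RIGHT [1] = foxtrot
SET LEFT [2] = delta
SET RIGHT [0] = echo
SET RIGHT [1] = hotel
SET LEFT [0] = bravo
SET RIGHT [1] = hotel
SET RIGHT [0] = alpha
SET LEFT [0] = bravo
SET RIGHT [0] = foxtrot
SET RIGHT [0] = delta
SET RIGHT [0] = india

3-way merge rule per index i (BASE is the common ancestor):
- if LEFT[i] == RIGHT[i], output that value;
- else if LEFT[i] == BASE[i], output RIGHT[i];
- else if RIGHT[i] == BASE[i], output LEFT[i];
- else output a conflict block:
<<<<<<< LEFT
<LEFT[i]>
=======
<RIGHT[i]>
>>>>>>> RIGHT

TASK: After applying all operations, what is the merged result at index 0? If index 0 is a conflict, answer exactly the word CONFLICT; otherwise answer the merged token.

Answer: CONFLICT

Derivation:
Final LEFT:  [bravo, kilo, delta]
Final RIGHT: [india, hotel, charlie]
i=0: BASE=hotel L=bravo R=india all differ -> CONFLICT
i=1: L=kilo=BASE, R=hotel -> take RIGHT -> hotel
i=2: L=delta, R=charlie=BASE -> take LEFT -> delta
Index 0 -> CONFLICT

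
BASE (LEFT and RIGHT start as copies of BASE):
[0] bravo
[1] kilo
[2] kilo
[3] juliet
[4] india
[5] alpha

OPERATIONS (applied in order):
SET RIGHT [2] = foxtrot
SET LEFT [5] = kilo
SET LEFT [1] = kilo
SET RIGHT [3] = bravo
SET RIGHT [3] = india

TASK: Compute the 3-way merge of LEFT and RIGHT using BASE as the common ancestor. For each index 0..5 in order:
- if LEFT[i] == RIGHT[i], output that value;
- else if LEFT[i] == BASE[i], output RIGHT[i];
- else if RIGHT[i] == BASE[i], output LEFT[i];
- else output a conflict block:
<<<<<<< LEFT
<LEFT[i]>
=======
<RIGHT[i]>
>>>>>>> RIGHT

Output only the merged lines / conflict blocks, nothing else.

Final LEFT:  [bravo, kilo, kilo, juliet, india, kilo]
Final RIGHT: [bravo, kilo, foxtrot, india, india, alpha]
i=0: L=bravo R=bravo -> agree -> bravo
i=1: L=kilo R=kilo -> agree -> kilo
i=2: L=kilo=BASE, R=foxtrot -> take RIGHT -> foxtrot
i=3: L=juliet=BASE, R=india -> take RIGHT -> india
i=4: L=india R=india -> agree -> india
i=5: L=kilo, R=alpha=BASE -> take LEFT -> kilo

Answer: bravo
kilo
foxtrot
india
india
kilo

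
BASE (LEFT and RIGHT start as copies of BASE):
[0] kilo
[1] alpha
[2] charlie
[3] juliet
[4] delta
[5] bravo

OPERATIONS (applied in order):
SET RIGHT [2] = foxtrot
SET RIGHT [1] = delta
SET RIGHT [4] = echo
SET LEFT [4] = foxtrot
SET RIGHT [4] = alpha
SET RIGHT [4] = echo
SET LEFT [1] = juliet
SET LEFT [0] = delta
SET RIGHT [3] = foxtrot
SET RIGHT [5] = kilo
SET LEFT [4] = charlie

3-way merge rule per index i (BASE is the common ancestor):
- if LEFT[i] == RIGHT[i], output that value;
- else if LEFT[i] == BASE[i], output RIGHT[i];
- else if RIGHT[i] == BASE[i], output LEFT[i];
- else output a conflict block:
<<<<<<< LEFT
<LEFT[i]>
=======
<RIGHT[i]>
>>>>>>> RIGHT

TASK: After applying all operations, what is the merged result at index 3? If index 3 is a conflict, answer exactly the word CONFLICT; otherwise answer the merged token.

Answer: foxtrot

Derivation:
Final LEFT:  [delta, juliet, charlie, juliet, charlie, bravo]
Final RIGHT: [kilo, delta, foxtrot, foxtrot, echo, kilo]
i=0: L=delta, R=kilo=BASE -> take LEFT -> delta
i=1: BASE=alpha L=juliet R=delta all differ -> CONFLICT
i=2: L=charlie=BASE, R=foxtrot -> take RIGHT -> foxtrot
i=3: L=juliet=BASE, R=foxtrot -> take RIGHT -> foxtrot
i=4: BASE=delta L=charlie R=echo all differ -> CONFLICT
i=5: L=bravo=BASE, R=kilo -> take RIGHT -> kilo
Index 3 -> foxtrot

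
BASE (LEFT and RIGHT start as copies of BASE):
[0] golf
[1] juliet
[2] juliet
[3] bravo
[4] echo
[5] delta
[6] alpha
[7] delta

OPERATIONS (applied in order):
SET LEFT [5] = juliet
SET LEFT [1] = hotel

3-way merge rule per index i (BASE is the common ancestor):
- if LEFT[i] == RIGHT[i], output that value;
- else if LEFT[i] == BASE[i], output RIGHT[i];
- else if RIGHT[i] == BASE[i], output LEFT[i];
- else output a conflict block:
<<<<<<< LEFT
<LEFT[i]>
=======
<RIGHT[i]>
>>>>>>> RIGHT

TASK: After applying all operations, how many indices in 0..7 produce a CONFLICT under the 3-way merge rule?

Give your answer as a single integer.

Final LEFT:  [golf, hotel, juliet, bravo, echo, juliet, alpha, delta]
Final RIGHT: [golf, juliet, juliet, bravo, echo, delta, alpha, delta]
i=0: L=golf R=golf -> agree -> golf
i=1: L=hotel, R=juliet=BASE -> take LEFT -> hotel
i=2: L=juliet R=juliet -> agree -> juliet
i=3: L=bravo R=bravo -> agree -> bravo
i=4: L=echo R=echo -> agree -> echo
i=5: L=juliet, R=delta=BASE -> take LEFT -> juliet
i=6: L=alpha R=alpha -> agree -> alpha
i=7: L=delta R=delta -> agree -> delta
Conflict count: 0

Answer: 0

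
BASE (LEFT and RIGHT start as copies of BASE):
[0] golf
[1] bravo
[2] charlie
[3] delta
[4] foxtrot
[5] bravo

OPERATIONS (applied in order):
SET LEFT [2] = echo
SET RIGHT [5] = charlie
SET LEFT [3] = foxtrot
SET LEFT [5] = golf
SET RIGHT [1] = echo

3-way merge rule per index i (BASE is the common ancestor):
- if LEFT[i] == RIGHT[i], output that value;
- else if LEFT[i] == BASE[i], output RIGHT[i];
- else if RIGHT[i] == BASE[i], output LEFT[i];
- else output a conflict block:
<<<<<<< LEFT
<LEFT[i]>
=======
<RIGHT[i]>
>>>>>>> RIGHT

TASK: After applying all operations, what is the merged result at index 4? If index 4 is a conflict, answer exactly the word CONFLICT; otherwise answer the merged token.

Answer: foxtrot

Derivation:
Final LEFT:  [golf, bravo, echo, foxtrot, foxtrot, golf]
Final RIGHT: [golf, echo, charlie, delta, foxtrot, charlie]
i=0: L=golf R=golf -> agree -> golf
i=1: L=bravo=BASE, R=echo -> take RIGHT -> echo
i=2: L=echo, R=charlie=BASE -> take LEFT -> echo
i=3: L=foxtrot, R=delta=BASE -> take LEFT -> foxtrot
i=4: L=foxtrot R=foxtrot -> agree -> foxtrot
i=5: BASE=bravo L=golf R=charlie all differ -> CONFLICT
Index 4 -> foxtrot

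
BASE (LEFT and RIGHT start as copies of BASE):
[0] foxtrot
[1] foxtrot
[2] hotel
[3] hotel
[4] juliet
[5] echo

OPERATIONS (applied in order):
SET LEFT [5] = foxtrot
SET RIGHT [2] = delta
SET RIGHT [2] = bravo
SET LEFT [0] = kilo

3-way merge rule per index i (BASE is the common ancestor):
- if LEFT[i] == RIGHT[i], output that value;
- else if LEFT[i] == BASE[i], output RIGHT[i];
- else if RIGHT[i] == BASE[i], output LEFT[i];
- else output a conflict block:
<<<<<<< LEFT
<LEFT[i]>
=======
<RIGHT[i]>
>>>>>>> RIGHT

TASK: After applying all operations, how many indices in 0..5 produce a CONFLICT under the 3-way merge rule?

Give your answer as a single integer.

Final LEFT:  [kilo, foxtrot, hotel, hotel, juliet, foxtrot]
Final RIGHT: [foxtrot, foxtrot, bravo, hotel, juliet, echo]
i=0: L=kilo, R=foxtrot=BASE -> take LEFT -> kilo
i=1: L=foxtrot R=foxtrot -> agree -> foxtrot
i=2: L=hotel=BASE, R=bravo -> take RIGHT -> bravo
i=3: L=hotel R=hotel -> agree -> hotel
i=4: L=juliet R=juliet -> agree -> juliet
i=5: L=foxtrot, R=echo=BASE -> take LEFT -> foxtrot
Conflict count: 0

Answer: 0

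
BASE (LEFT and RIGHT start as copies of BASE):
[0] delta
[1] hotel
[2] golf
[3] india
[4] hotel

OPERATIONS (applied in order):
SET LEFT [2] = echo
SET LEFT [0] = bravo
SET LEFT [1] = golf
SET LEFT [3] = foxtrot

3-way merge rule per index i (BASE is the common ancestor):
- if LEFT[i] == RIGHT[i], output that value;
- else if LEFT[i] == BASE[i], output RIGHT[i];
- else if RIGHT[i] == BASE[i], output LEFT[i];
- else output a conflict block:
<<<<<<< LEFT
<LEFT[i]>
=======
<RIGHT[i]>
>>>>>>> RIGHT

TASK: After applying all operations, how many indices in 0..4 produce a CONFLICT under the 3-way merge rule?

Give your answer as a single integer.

Final LEFT:  [bravo, golf, echo, foxtrot, hotel]
Final RIGHT: [delta, hotel, golf, india, hotel]
i=0: L=bravo, R=delta=BASE -> take LEFT -> bravo
i=1: L=golf, R=hotel=BASE -> take LEFT -> golf
i=2: L=echo, R=golf=BASE -> take LEFT -> echo
i=3: L=foxtrot, R=india=BASE -> take LEFT -> foxtrot
i=4: L=hotel R=hotel -> agree -> hotel
Conflict count: 0

Answer: 0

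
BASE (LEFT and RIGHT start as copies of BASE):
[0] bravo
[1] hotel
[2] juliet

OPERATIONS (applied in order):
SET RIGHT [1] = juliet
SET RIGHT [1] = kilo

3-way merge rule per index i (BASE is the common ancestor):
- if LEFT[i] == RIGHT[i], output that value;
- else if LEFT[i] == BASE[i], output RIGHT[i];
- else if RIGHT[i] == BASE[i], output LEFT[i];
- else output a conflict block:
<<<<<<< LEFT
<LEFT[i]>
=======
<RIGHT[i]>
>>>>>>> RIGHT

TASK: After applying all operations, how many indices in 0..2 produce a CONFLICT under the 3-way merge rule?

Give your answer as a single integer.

Answer: 0

Derivation:
Final LEFT:  [bravo, hotel, juliet]
Final RIGHT: [bravo, kilo, juliet]
i=0: L=bravo R=bravo -> agree -> bravo
i=1: L=hotel=BASE, R=kilo -> take RIGHT -> kilo
i=2: L=juliet R=juliet -> agree -> juliet
Conflict count: 0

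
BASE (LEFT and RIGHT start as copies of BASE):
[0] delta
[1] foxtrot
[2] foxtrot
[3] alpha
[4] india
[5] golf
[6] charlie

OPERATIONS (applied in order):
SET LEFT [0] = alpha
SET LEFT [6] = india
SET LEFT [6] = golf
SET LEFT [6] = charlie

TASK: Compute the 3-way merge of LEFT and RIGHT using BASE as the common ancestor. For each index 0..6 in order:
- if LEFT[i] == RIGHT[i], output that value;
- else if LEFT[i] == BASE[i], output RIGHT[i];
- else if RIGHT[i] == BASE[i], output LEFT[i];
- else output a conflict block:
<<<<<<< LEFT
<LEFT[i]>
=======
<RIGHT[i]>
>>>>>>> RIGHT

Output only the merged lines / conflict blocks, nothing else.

Final LEFT:  [alpha, foxtrot, foxtrot, alpha, india, golf, charlie]
Final RIGHT: [delta, foxtrot, foxtrot, alpha, india, golf, charlie]
i=0: L=alpha, R=delta=BASE -> take LEFT -> alpha
i=1: L=foxtrot R=foxtrot -> agree -> foxtrot
i=2: L=foxtrot R=foxtrot -> agree -> foxtrot
i=3: L=alpha R=alpha -> agree -> alpha
i=4: L=india R=india -> agree -> india
i=5: L=golf R=golf -> agree -> golf
i=6: L=charlie R=charlie -> agree -> charlie

Answer: alpha
foxtrot
foxtrot
alpha
india
golf
charlie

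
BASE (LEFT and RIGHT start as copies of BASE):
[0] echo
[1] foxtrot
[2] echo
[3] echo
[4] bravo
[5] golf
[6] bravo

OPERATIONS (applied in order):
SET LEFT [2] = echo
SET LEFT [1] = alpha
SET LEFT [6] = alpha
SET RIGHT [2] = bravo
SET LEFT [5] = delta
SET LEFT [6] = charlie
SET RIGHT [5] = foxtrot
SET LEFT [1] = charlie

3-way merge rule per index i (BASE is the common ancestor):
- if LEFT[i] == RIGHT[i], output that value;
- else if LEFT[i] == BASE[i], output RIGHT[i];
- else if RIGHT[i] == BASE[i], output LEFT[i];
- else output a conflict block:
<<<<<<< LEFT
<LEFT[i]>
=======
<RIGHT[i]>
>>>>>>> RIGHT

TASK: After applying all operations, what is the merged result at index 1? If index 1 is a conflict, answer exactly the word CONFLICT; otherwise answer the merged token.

Answer: charlie

Derivation:
Final LEFT:  [echo, charlie, echo, echo, bravo, delta, charlie]
Final RIGHT: [echo, foxtrot, bravo, echo, bravo, foxtrot, bravo]
i=0: L=echo R=echo -> agree -> echo
i=1: L=charlie, R=foxtrot=BASE -> take LEFT -> charlie
i=2: L=echo=BASE, R=bravo -> take RIGHT -> bravo
i=3: L=echo R=echo -> agree -> echo
i=4: L=bravo R=bravo -> agree -> bravo
i=5: BASE=golf L=delta R=foxtrot all differ -> CONFLICT
i=6: L=charlie, R=bravo=BASE -> take LEFT -> charlie
Index 1 -> charlie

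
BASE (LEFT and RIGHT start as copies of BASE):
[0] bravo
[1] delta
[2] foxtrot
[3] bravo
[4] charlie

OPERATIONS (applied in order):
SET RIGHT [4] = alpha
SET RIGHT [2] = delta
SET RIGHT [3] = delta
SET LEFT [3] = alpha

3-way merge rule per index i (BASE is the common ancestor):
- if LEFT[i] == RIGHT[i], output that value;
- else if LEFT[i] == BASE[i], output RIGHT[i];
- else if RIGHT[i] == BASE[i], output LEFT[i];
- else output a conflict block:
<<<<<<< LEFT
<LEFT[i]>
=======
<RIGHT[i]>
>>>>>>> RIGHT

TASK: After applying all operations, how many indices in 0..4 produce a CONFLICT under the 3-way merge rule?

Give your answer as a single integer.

Answer: 1

Derivation:
Final LEFT:  [bravo, delta, foxtrot, alpha, charlie]
Final RIGHT: [bravo, delta, delta, delta, alpha]
i=0: L=bravo R=bravo -> agree -> bravo
i=1: L=delta R=delta -> agree -> delta
i=2: L=foxtrot=BASE, R=delta -> take RIGHT -> delta
i=3: BASE=bravo L=alpha R=delta all differ -> CONFLICT
i=4: L=charlie=BASE, R=alpha -> take RIGHT -> alpha
Conflict count: 1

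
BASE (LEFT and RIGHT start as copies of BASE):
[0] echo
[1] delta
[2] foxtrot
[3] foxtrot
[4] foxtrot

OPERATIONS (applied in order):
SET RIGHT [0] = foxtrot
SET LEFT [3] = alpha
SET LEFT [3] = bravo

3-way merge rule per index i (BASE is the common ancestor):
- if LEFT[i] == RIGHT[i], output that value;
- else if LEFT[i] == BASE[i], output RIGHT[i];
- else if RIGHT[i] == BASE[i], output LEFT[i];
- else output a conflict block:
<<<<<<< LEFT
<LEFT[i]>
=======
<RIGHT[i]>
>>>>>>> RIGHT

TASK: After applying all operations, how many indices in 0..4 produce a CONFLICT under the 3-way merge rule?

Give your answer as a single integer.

Final LEFT:  [echo, delta, foxtrot, bravo, foxtrot]
Final RIGHT: [foxtrot, delta, foxtrot, foxtrot, foxtrot]
i=0: L=echo=BASE, R=foxtrot -> take RIGHT -> foxtrot
i=1: L=delta R=delta -> agree -> delta
i=2: L=foxtrot R=foxtrot -> agree -> foxtrot
i=3: L=bravo, R=foxtrot=BASE -> take LEFT -> bravo
i=4: L=foxtrot R=foxtrot -> agree -> foxtrot
Conflict count: 0

Answer: 0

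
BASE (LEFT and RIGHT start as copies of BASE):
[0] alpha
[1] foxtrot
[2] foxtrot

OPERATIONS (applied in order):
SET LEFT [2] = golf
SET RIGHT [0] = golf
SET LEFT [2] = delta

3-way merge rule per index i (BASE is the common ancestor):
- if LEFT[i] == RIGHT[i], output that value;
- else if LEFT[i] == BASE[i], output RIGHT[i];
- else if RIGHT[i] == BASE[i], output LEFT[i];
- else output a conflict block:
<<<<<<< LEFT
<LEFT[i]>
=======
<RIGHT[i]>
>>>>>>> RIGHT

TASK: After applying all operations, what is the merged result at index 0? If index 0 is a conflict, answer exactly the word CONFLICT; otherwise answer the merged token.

Final LEFT:  [alpha, foxtrot, delta]
Final RIGHT: [golf, foxtrot, foxtrot]
i=0: L=alpha=BASE, R=golf -> take RIGHT -> golf
i=1: L=foxtrot R=foxtrot -> agree -> foxtrot
i=2: L=delta, R=foxtrot=BASE -> take LEFT -> delta
Index 0 -> golf

Answer: golf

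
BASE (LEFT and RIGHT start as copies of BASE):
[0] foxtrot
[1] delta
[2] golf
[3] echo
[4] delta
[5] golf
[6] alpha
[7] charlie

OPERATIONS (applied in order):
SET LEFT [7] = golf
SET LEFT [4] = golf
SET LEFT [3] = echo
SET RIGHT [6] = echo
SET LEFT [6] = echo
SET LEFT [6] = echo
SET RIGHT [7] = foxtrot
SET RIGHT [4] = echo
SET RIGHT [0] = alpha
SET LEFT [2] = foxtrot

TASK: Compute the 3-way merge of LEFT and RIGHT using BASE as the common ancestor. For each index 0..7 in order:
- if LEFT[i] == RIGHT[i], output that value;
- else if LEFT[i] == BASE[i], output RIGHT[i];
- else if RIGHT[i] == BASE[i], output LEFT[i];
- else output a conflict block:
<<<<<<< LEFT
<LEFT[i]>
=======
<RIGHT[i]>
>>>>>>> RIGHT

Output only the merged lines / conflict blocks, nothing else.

Answer: alpha
delta
foxtrot
echo
<<<<<<< LEFT
golf
=======
echo
>>>>>>> RIGHT
golf
echo
<<<<<<< LEFT
golf
=======
foxtrot
>>>>>>> RIGHT

Derivation:
Final LEFT:  [foxtrot, delta, foxtrot, echo, golf, golf, echo, golf]
Final RIGHT: [alpha, delta, golf, echo, echo, golf, echo, foxtrot]
i=0: L=foxtrot=BASE, R=alpha -> take RIGHT -> alpha
i=1: L=delta R=delta -> agree -> delta
i=2: L=foxtrot, R=golf=BASE -> take LEFT -> foxtrot
i=3: L=echo R=echo -> agree -> echo
i=4: BASE=delta L=golf R=echo all differ -> CONFLICT
i=5: L=golf R=golf -> agree -> golf
i=6: L=echo R=echo -> agree -> echo
i=7: BASE=charlie L=golf R=foxtrot all differ -> CONFLICT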